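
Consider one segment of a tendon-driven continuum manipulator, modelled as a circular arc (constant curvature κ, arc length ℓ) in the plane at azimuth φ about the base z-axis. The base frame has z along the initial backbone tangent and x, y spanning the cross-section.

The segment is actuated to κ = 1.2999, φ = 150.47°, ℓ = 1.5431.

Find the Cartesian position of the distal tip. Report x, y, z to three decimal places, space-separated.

θ = κ·ℓ = 1.2999 × 1.5431 = 2.00588 rad
ρ = (1 − cos θ)/κ = (1 − -0.42148)/1.2999 = 1.09353
z = sin θ / κ = 0.90684/1.2999 = 0.69762
x = ρ cos φ = 1.09353 × cos(150.47°) = -0.95148
y = ρ sin φ = 1.09353 × sin(150.47°) = 0.53898

-0.951 0.539 0.698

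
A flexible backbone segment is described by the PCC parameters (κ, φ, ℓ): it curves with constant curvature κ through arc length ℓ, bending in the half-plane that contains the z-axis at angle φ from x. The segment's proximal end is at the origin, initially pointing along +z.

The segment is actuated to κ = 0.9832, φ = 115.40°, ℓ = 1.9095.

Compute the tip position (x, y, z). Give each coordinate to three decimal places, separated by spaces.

θ = κ·ℓ = 0.9832 × 1.9095 = 1.87742 rad
ρ = (1 − cos θ)/κ = (1 − -0.30184)/0.9832 = 1.32409
z = sin θ / κ = 0.95336/0.9832 = 0.96965
x = ρ cos φ = 1.32409 × cos(115.40°) = -0.56795
y = ρ sin φ = 1.32409 × sin(115.40°) = 1.19609

-0.568 1.196 0.970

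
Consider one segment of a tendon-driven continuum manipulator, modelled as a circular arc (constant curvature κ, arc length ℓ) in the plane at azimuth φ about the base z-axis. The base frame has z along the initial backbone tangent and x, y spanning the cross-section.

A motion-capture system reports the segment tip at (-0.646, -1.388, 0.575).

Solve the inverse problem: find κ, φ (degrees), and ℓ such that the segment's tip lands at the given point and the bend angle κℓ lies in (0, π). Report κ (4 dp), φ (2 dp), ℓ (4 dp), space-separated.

1.1449 245.04 2.1164

ρ = √(x²+y²) = √(-0.646² + -1.388²) = 1.53097
φ = atan2(y, x) mod 360° = atan2(-1.388, -0.646) = 245.0419°
|p|² = ρ² + z² = 1.53097² + 0.575² = 2.67448
κ = 2ρ / |p|² = 2×1.53097 / 2.67448 = 1.14487
θ = 2·atan2(ρ, z) = 2·atan2(1.53097, 0.575) = 2.42304 rad
ℓ = θ/κ = 2.42304/1.14487 = 2.11643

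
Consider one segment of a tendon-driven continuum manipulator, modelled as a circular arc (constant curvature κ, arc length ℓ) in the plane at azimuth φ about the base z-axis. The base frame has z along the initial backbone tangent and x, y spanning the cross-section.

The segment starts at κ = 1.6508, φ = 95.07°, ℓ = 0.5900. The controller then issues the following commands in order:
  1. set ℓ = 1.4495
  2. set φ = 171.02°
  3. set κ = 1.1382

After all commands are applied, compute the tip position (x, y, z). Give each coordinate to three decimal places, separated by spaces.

initial: κ=1.6508, φ=95.07°, ℓ=0.5900
cmd 1: set ℓ=1.4495 → (κ,φ,ℓ)=(1.6508,95.07°,1.4495) → tip=(-0.0927,1.0454,0.4124)
cmd 2: set φ=171.02° → (κ,φ,ℓ)=(1.6508,171.02°,1.4495) → tip=(-1.0366,0.1638,0.4124)
cmd 3: set κ=1.1382 → (κ,φ,ℓ)=(1.1382,171.02°,1.4495) → tip=(-0.9363,0.1480,0.8758)

-0.936 0.148 0.876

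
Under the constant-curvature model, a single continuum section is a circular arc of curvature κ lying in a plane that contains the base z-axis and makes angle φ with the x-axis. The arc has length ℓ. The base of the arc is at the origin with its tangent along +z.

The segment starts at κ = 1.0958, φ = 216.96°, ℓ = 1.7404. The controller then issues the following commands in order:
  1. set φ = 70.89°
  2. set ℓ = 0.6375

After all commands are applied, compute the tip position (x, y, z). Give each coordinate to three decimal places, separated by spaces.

0.070 0.202 0.587

initial: κ=1.0958, φ=216.96°, ℓ=1.7404
cmd 1: set φ=70.89° → (κ,φ,ℓ)=(1.0958,70.89°,1.7404) → tip=(0.3974,1.1469,0.8614)
cmd 2: set ℓ=0.6375 → (κ,φ,ℓ)=(1.0958,70.89°,0.6375) → tip=(0.0700,0.2020,0.5869)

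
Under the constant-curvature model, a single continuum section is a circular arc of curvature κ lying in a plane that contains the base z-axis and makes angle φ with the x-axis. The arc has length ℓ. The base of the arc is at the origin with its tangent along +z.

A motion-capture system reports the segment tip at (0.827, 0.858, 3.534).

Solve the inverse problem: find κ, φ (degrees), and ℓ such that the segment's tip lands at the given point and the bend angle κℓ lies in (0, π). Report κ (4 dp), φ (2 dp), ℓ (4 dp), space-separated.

ρ = √(x²+y²) = √(0.827² + 0.858²) = 1.19168
φ = atan2(y, x) mod 360° = atan2(0.858, 0.827) = 46.0540°
|p|² = ρ² + z² = 1.19168² + 3.534² = 13.90925
κ = 2ρ / |p|² = 2×1.19168 / 13.90925 = 0.17135
θ = 2·atan2(ρ, z) = 2·atan2(1.19168, 3.534) = 0.65046 rad
ℓ = θ/κ = 0.65046/0.17135 = 3.79608

0.1714 46.05 3.7961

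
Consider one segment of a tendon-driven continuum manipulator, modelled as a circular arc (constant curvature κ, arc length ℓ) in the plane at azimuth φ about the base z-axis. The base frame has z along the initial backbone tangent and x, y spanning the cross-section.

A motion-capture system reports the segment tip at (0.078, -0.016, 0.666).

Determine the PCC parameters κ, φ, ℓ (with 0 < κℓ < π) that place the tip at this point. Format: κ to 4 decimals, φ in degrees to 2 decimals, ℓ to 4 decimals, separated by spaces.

0.3540 348.41 0.6723

ρ = √(x²+y²) = √(0.078² + -0.016²) = 0.07962
φ = atan2(y, x) mod 360° = atan2(-0.016, 0.078) = 348.4078°
|p|² = ρ² + z² = 0.07962² + 0.666² = 0.44990
κ = 2ρ / |p|² = 2×0.07962 / 0.44990 = 0.35397
θ = 2·atan2(ρ, z) = 2·atan2(0.07962, 0.666) = 0.23798 rad
ℓ = θ/κ = 0.23798/0.35397 = 0.67233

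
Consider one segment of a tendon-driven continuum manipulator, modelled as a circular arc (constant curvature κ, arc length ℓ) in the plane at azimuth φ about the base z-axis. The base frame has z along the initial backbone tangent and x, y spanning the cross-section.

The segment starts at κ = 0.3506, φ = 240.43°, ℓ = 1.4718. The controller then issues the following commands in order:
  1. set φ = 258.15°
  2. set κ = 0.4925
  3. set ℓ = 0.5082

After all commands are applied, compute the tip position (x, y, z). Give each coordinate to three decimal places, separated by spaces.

initial: κ=0.3506, φ=240.43°, ℓ=1.4718
cmd 1: set φ=258.15° → (κ,φ,ℓ)=(0.3506,258.15°,1.4718) → tip=(-0.0763,-0.3635,1.4073)
cmd 2: set κ=0.4925 → (κ,φ,ℓ)=(0.4925,258.15°,1.4718) → tip=(-0.1048,-0.4996,1.3463)
cmd 3: set ℓ=0.5082 → (κ,φ,ℓ)=(0.4925,258.15°,0.5082) → tip=(-0.0130,-0.0619,0.5029)

-0.013 -0.062 0.503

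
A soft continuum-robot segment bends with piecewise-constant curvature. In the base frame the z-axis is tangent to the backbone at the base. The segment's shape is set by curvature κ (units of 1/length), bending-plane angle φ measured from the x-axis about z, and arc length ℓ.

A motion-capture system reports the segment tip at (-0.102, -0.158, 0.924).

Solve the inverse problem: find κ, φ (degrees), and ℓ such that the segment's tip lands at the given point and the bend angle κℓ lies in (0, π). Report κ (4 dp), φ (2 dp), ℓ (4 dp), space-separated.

0.4230 237.15 0.9493

ρ = √(x²+y²) = √(-0.102² + -0.158²) = 0.18806
φ = atan2(y, x) mod 360° = atan2(-0.158, -0.102) = 237.1549°
|p|² = ρ² + z² = 0.18806² + 0.924² = 0.88914
κ = 2ρ / |p|² = 2×0.18806 / 0.88914 = 0.42302
θ = 2·atan2(ρ, z) = 2·atan2(0.18806, 0.924) = 0.40158 rad
ℓ = θ/κ = 0.40158/0.42302 = 0.94931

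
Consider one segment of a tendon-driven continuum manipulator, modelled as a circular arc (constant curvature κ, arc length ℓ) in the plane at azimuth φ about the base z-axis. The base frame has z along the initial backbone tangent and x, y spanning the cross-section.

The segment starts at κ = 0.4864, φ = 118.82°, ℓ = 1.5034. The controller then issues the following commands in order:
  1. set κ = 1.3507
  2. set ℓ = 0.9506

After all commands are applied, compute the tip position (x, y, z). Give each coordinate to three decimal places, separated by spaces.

initial: κ=0.4864, φ=118.82°, ℓ=1.5034
cmd 1: set κ=1.3507 → (κ,φ,ℓ)=(1.3507,118.82°,1.5034) → tip=(-0.5153,0.9365,0.6634)
cmd 2: set ℓ=0.9506 → (κ,φ,ℓ)=(1.3507,118.82°,0.9506) → tip=(-0.2559,0.4651,0.7101)

-0.256 0.465 0.710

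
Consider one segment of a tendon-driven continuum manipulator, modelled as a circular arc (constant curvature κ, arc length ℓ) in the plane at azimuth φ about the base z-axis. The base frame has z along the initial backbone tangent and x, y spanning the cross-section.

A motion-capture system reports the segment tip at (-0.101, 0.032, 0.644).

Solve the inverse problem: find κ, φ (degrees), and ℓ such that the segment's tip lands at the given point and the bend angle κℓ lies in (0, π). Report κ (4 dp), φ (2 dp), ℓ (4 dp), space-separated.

0.4975 162.42 0.6556

ρ = √(x²+y²) = √(-0.101² + 0.032²) = 0.10595
φ = atan2(y, x) mod 360° = atan2(0.032, -0.101) = 162.4201°
|p|² = ρ² + z² = 0.10595² + 0.644² = 0.42596
κ = 2ρ / |p|² = 2×0.10595 / 0.42596 = 0.49745
θ = 2·atan2(ρ, z) = 2·atan2(0.10595, 0.644) = 0.32611 rad
ℓ = θ/κ = 0.32611/0.49745 = 0.65556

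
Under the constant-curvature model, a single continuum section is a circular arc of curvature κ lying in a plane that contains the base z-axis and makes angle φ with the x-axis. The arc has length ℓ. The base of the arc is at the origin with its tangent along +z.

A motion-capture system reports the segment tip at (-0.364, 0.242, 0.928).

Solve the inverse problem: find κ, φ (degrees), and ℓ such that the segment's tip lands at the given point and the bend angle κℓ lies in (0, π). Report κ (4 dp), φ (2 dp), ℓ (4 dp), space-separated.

0.8308 146.38 1.0597

ρ = √(x²+y²) = √(-0.364² + 0.242²) = 0.43710
φ = atan2(y, x) mod 360° = atan2(0.242, -0.364) = 146.3826°
|p|² = ρ² + z² = 0.43710² + 0.928² = 1.05224
κ = 2ρ / |p|² = 2×0.43710 / 1.05224 = 0.83080
θ = 2·atan2(ρ, z) = 2·atan2(0.43710, 0.928) = 0.88039 rad
ℓ = θ/κ = 0.88039/0.83080 = 1.05968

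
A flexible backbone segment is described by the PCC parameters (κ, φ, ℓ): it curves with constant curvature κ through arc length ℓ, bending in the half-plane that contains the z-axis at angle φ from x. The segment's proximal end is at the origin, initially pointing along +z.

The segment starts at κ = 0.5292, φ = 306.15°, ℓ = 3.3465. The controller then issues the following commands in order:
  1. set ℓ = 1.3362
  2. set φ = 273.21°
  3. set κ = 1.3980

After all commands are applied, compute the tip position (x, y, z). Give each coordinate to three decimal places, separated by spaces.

initial: κ=0.5292, φ=306.15°, ℓ=3.3465
cmd 1: set ℓ=1.3362 → (κ,φ,ℓ)=(0.5292,306.15°,1.3362) → tip=(0.2673,-0.3658,1.2276)
cmd 2: set φ=273.21° → (κ,φ,ℓ)=(0.5292,273.21°,1.3362) → tip=(0.0254,-0.4524,1.2276)
cmd 3: set κ=1.3980 → (κ,φ,ℓ)=(1.3980,273.21°,1.3362) → tip=(0.0518,-0.9233,0.6839)

0.052 -0.923 0.684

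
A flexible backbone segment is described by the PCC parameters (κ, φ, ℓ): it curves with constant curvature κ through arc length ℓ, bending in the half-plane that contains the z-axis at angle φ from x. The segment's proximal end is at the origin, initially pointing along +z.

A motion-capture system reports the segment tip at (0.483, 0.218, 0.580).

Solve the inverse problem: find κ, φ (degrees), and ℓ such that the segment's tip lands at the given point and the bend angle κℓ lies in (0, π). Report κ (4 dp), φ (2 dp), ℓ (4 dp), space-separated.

ρ = √(x²+y²) = √(0.483² + 0.218²) = 0.52992
φ = atan2(y, x) mod 360° = atan2(0.218, 0.483) = 24.2918°
|p|² = ρ² + z² = 0.52992² + 0.580² = 0.61721
κ = 2ρ / |p|² = 2×0.52992 / 0.61721 = 1.71713
θ = 2·atan2(ρ, z) = 2·atan2(0.52992, 0.580) = 1.48061 rad
ℓ = θ/κ = 1.48061/1.71713 = 0.86226

1.7171 24.29 0.8623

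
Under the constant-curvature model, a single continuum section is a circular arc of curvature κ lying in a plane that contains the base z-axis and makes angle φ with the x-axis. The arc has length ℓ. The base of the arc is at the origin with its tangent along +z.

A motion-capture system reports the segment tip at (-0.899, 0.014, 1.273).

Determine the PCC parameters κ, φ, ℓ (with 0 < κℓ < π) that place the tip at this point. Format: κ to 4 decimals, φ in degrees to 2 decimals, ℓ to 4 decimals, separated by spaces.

ρ = √(x²+y²) = √(-0.899² + 0.014²) = 0.89911
φ = atan2(y, x) mod 360° = atan2(0.014, -0.899) = 179.1078°
|p|² = ρ² + z² = 0.89911² + 1.273² = 2.42893
κ = 2ρ / |p|² = 2×0.89911 / 2.42893 = 0.74033
θ = 2·atan2(ρ, z) = 2·atan2(0.89911, 1.273) = 1.22987 rad
ℓ = θ/κ = 1.22987/0.74033 = 1.66124

0.7403 179.11 1.6612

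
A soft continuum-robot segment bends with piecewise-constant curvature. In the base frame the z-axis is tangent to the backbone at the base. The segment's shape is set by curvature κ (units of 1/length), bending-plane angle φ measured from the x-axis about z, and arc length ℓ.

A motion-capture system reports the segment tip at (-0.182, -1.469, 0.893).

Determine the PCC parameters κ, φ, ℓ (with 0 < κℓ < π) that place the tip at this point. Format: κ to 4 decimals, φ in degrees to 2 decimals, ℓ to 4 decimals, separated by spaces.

ρ = √(x²+y²) = √(-0.182² + -1.469²) = 1.48023
φ = atan2(y, x) mod 360° = atan2(-1.469, -0.182) = 262.9374°
|p|² = ρ² + z² = 1.48023² + 0.893² = 2.98853
κ = 2ρ / |p|² = 2×1.48023 / 2.98853 = 0.99061
θ = 2·atan2(ρ, z) = 2·atan2(1.48023, 0.893) = 2.05593 rad
ℓ = θ/κ = 2.05593/0.99061 = 2.07543

0.9906 262.94 2.0754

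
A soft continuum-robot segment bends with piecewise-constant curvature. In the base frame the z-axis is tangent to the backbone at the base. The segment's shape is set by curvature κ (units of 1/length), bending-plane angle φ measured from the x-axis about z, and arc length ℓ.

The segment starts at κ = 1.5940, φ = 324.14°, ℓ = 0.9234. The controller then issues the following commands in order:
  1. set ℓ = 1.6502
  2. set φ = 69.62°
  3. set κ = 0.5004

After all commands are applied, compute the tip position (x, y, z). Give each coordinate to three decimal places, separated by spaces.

0.224 0.603 1.469

initial: κ=1.5940, φ=324.14°, ℓ=0.9234
cmd 1: set ℓ=1.6502 → (κ,φ,ℓ)=(1.5940,324.14°,1.6502) → tip=(0.9519,-0.6880,0.3069)
cmd 2: set φ=69.62° → (κ,φ,ℓ)=(1.5940,69.62°,1.6502) → tip=(0.4090,1.1010,0.3069)
cmd 3: set κ=0.5004 → (κ,φ,ℓ)=(0.5004,69.62°,1.6502) → tip=(0.2241,0.6032,1.4690)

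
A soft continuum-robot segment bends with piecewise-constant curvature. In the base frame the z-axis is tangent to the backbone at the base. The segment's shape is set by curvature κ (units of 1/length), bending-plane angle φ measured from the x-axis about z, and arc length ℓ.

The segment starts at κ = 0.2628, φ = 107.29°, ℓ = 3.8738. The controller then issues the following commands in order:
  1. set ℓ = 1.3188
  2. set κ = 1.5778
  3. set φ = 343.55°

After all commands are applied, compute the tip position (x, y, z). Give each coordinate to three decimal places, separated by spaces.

initial: κ=0.2628, φ=107.29°, ℓ=3.8738
cmd 1: set ℓ=1.3188 → (κ,φ,ℓ)=(0.2628,107.29°,1.3188) → tip=(-0.0672,0.2160,1.2926)
cmd 2: set κ=1.5778 → (κ,φ,ℓ)=(1.5778,107.29°,1.3188) → tip=(-0.2803,0.9006,0.5531)
cmd 3: set φ=343.55° → (κ,φ,ℓ)=(1.5778,343.55°,1.3188) → tip=(0.9046,-0.2671,0.5531)

0.905 -0.267 0.553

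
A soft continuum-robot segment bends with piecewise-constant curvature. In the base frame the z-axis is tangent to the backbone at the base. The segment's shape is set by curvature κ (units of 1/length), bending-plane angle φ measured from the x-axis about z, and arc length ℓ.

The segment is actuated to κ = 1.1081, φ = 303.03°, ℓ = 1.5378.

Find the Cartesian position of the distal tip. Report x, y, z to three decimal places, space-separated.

θ = κ·ℓ = 1.1081 × 1.5378 = 1.70404 rad
ρ = (1 − cos θ)/κ = (1 − -0.13285)/1.1081 = 1.02233
z = sin θ / κ = 0.99114/1.1081 = 0.89445
x = ρ cos φ = 1.02233 × cos(303.03°) = 0.55725
y = ρ sin φ = 1.02233 × sin(303.03°) = -0.85711

0.557 -0.857 0.894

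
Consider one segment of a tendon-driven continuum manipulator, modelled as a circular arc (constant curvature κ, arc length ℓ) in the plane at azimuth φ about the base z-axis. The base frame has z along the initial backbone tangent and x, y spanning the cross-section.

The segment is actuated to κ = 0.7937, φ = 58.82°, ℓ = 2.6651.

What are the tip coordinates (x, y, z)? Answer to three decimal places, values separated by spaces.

θ = κ·ℓ = 0.7937 × 2.6651 = 2.11529 rad
ρ = (1 − cos θ)/κ = (1 − -0.51798)/0.7937 = 1.91254
z = sin θ / κ = 0.85539/0.7937 = 1.07772
x = ρ cos φ = 1.91254 × cos(58.82°) = 0.99018
y = ρ sin φ = 1.91254 × sin(58.82°) = 1.63627

0.990 1.636 1.078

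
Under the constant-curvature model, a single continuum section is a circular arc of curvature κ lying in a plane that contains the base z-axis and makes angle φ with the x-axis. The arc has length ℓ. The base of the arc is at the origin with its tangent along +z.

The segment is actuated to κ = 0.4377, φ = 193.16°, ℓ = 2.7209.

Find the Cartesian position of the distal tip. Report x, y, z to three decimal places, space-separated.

θ = κ·ℓ = 0.4377 × 2.7209 = 1.19094 rad
ρ = (1 − cos θ)/κ = (1 − 0.37079)/0.4377 = 1.43754
z = sin θ / κ = 0.92872/0.4377 = 2.12181
x = ρ cos φ = 1.43754 × cos(193.16°) = -1.39979
y = ρ sin φ = 1.43754 × sin(193.16°) = -0.32729

-1.400 -0.327 2.122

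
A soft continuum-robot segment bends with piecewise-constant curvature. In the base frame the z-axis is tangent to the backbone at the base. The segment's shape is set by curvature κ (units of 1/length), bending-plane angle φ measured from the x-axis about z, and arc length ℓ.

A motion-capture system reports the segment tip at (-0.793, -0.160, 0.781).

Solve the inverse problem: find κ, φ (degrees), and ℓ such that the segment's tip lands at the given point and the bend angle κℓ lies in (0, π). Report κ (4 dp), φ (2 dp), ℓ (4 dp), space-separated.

ρ = √(x²+y²) = √(-0.793² + -0.160²) = 0.80898
φ = atan2(y, x) mod 360° = atan2(-0.160, -0.793) = 191.4072°
|p|² = ρ² + z² = 0.80898² + 0.781² = 1.26441
κ = 2ρ / |p|² = 2×0.80898 / 1.26441 = 1.27962
θ = 2·atan2(ρ, z) = 2·atan2(0.80898, 0.781) = 1.60599 rad
ℓ = θ/κ = 1.60599/1.27962 = 1.25505

1.2796 191.41 1.2551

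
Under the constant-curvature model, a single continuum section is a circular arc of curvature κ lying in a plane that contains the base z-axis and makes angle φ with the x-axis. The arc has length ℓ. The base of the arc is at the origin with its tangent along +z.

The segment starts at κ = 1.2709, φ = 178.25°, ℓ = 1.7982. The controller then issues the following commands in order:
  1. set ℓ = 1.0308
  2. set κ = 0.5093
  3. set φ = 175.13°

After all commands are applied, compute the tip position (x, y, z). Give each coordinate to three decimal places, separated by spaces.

-0.263 0.022 0.984

initial: κ=1.2709, φ=178.25°, ℓ=1.7982
cmd 1: set ℓ=1.0308 → (κ,φ,ℓ)=(1.2709,178.25°,1.0308) → tip=(-0.5837,0.0178,0.7602)
cmd 2: set κ=0.5093 → (κ,φ,ℓ)=(0.5093,178.25°,1.0308) → tip=(-0.2643,0.0081,0.9841)
cmd 3: set φ=175.13° → (κ,φ,ℓ)=(0.5093,175.13°,1.0308) → tip=(-0.2635,0.0224,0.9841)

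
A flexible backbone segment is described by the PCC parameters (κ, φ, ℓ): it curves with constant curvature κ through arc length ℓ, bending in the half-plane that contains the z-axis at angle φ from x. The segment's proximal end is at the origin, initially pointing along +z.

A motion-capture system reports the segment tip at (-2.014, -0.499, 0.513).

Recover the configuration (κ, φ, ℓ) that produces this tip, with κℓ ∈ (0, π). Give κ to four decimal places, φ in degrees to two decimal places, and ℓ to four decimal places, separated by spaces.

0.9084 193.92 2.9248

ρ = √(x²+y²) = √(-2.014² + -0.499²) = 2.07490
φ = atan2(y, x) mod 360° = atan2(-0.499, -2.014) = 193.9157°
|p|² = ρ² + z² = 2.07490² + 0.513² = 4.56837
κ = 2ρ / |p|² = 2×2.07490 / 4.56837 = 0.90838
θ = 2·atan2(ρ, z) = 2·atan2(2.07490, 0.513) = 2.65683 rad
ℓ = θ/κ = 2.65683/0.90838 = 2.92482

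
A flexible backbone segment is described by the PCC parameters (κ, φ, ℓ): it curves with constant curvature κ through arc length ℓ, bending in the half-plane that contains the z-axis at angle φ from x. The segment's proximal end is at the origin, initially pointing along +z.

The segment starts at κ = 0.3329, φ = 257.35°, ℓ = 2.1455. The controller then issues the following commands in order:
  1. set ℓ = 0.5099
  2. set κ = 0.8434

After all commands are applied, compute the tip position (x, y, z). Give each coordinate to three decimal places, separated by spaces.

-0.024 -0.105 0.494

initial: κ=0.3329, φ=257.35°, ℓ=2.1455
cmd 1: set ℓ=0.5099 → (κ,φ,ℓ)=(0.3329,257.35°,0.5099) → tip=(-0.0095,-0.0421,0.5075)
cmd 2: set κ=0.8434 → (κ,φ,ℓ)=(0.8434,257.35°,0.5099) → tip=(-0.0236,-0.1053,0.4943)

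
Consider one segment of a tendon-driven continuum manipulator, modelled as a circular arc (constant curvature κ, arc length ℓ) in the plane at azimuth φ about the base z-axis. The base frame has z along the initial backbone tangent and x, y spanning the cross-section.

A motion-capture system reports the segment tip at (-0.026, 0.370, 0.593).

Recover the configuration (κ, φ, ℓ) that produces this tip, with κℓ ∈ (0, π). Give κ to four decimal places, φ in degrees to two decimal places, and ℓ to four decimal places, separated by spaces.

1.5163 94.02 0.7372

ρ = √(x²+y²) = √(-0.026² + 0.370²) = 0.37091
φ = atan2(y, x) mod 360° = atan2(0.370, -0.026) = 94.0196°
|p|² = ρ² + z² = 0.37091² + 0.593² = 0.48922
κ = 2ρ / |p|² = 2×0.37091 / 0.48922 = 1.51633
θ = 2·atan2(ρ, z) = 2·atan2(0.37091, 0.593) = 1.11790 rad
ℓ = θ/κ = 1.11790/1.51633 = 0.73724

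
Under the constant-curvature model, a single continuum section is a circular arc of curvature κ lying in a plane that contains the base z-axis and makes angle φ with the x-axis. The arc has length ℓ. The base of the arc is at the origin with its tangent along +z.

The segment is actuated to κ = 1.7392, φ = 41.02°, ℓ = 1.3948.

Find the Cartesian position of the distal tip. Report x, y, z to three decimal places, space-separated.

θ = κ·ℓ = 1.7392 × 1.3948 = 2.42584 rad
ρ = (1 − cos θ)/κ = (1 − -0.75460)/1.7392 = 1.00885
z = sin θ / κ = 0.65619/1.7392 = 0.37729
x = ρ cos φ = 1.00885 × cos(41.02°) = 0.76116
y = ρ sin φ = 1.00885 × sin(41.02°) = 0.66213

0.761 0.662 0.377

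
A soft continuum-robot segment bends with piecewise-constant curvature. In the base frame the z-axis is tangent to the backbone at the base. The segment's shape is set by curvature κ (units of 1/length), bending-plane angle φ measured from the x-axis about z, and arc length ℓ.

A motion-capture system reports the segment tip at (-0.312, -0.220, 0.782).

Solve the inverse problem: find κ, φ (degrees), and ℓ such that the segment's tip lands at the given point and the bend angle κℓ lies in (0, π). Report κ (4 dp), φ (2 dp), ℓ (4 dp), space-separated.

ρ = √(x²+y²) = √(-0.312² + -0.220²) = 0.38176
φ = atan2(y, x) mod 360° = atan2(-0.220, -0.312) = 215.1887°
|p|² = ρ² + z² = 0.38176² + 0.782² = 0.75727
κ = 2ρ / |p|² = 2×0.38176 / 0.75727 = 1.00827
θ = 2·atan2(ρ, z) = 2·atan2(0.38176, 0.782) = 0.90831 rad
ℓ = θ/κ = 0.90831/1.00827 = 0.90086

1.0083 215.19 0.9009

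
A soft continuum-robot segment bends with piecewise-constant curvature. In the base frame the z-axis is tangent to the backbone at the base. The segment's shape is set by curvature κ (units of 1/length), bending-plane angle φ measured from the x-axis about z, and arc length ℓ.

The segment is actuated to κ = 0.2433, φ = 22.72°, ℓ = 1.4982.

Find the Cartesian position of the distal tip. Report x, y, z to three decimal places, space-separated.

0.249 0.104 1.465

θ = κ·ℓ = 0.2433 × 1.4982 = 0.36451 rad
ρ = (1 − cos θ)/κ = (1 − 0.93430)/0.2433 = 0.27005
z = sin θ / κ = 0.35649/0.2433 = 1.46524
x = ρ cos φ = 0.27005 × cos(22.72°) = 0.24909
y = ρ sin φ = 0.27005 × sin(22.72°) = 0.10430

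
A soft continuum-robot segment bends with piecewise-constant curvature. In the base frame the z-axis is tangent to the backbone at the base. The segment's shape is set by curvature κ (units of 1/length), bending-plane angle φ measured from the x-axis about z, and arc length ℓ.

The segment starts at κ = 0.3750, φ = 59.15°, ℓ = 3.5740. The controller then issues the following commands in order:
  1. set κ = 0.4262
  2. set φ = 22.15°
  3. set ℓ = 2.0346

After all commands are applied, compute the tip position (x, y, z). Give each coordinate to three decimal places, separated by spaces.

initial: κ=0.3750, φ=59.15°, ℓ=3.5740
cmd 1: set κ=0.4262 → (κ,φ,ℓ)=(0.4262,59.15°,3.5740) → tip=(1.1460,1.9186,2.3437)
cmd 2: set φ=22.15° → (κ,φ,ℓ)=(0.4262,22.15°,3.5740) → tip=(2.0698,0.8426,2.3437)
cmd 3: set ℓ=2.0346 → (κ,φ,ℓ)=(0.4262,22.15°,2.0346) → tip=(0.7671,0.3123,1.7890)

0.767 0.312 1.789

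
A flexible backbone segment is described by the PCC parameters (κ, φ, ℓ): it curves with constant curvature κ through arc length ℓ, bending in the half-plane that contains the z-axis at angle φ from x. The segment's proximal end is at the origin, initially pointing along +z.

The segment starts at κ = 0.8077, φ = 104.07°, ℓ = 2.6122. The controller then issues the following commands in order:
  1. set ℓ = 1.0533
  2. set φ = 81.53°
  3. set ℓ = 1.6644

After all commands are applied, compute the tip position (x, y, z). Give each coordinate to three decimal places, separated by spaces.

initial: κ=0.8077, φ=104.07°, ℓ=2.6122
cmd 1: set ℓ=1.0533 → (κ,φ,ℓ)=(0.8077,104.07°,1.0533) → tip=(-0.1025,0.4090,0.9308)
cmd 2: set φ=81.53° → (κ,φ,ℓ)=(0.8077,81.53°,1.0533) → tip=(0.0621,0.4171,0.9308)
cmd 3: set ℓ=1.6644 → (κ,φ,ℓ)=(0.8077,81.53°,1.6644) → tip=(0.1414,0.9496,1.2065)

0.141 0.950 1.206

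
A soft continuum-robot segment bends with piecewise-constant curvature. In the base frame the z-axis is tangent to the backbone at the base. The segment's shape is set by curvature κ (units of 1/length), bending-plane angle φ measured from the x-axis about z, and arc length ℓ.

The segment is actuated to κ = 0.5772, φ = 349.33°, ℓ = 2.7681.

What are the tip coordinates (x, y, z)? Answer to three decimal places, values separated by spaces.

1.748 -0.329 1.732

θ = κ·ℓ = 0.5772 × 2.7681 = 1.59775 rad
ρ = (1 − cos θ)/κ = (1 − -0.02695)/0.5772 = 1.77919
z = sin θ / κ = 0.99964/0.5772 = 1.73187
x = ρ cos φ = 1.77919 × cos(349.33°) = 1.74843
y = ρ sin φ = 1.77919 × sin(349.33°) = -0.32942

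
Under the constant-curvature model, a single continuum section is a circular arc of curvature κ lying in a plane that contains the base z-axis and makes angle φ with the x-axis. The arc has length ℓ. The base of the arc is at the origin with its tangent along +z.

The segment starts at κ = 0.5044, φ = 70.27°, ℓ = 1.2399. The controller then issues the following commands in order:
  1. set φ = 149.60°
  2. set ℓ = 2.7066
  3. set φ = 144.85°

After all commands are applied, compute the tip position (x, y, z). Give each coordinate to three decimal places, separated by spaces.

initial: κ=0.5044, φ=70.27°, ℓ=1.2399
cmd 1: set φ=149.60° → (κ,φ,ℓ)=(0.5044,149.60°,1.2399) → tip=(-0.3237,0.1899,1.1606)
cmd 2: set ℓ=2.7066 → (κ,φ,ℓ)=(0.5044,149.60°,2.7066) → tip=(-1.3609,0.7984,1.9408)
cmd 3: set φ=144.85° → (κ,φ,ℓ)=(0.5044,144.85°,2.7066) → tip=(-1.2901,0.9084,1.9408)

-1.290 0.908 1.941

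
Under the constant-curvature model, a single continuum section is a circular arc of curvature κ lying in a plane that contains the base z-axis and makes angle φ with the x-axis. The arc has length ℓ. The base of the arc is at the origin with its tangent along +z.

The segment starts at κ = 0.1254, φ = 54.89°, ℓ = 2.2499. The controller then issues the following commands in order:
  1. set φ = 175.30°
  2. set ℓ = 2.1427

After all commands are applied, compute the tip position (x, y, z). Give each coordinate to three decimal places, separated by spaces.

initial: κ=0.1254, φ=54.89°, ℓ=2.2499
cmd 1: set φ=175.30° → (κ,φ,ℓ)=(0.1254,175.30°,2.2499) → tip=(-0.3142,0.0258,2.2202)
cmd 2: set ℓ=2.1427 → (κ,φ,ℓ)=(0.1254,175.30°,2.1427) → tip=(-0.2852,0.0234,2.1170)

-0.285 0.023 2.117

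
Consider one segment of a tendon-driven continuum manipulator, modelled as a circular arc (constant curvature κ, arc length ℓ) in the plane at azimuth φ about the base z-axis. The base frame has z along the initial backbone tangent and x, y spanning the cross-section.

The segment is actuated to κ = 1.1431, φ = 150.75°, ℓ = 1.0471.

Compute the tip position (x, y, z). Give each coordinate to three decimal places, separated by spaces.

θ = κ·ℓ = 1.1431 × 1.0471 = 1.19694 rad
ρ = (1 − cos θ)/κ = (1 − 0.36521)/1.1431 = 0.55532
z = sin θ / κ = 0.93093/1.1431 = 0.81439
x = ρ cos φ = 0.55532 × cos(150.75°) = -0.48452
y = ρ sin φ = 0.55532 × sin(150.75°) = 0.27134

-0.485 0.271 0.814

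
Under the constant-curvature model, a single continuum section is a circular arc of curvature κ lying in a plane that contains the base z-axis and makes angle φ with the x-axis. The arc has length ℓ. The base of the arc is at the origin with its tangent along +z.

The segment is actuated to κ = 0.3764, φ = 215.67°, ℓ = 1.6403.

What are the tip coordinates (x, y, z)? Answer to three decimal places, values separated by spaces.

θ = κ·ℓ = 0.3764 × 1.6403 = 0.61741 rad
ρ = (1 − cos θ)/κ = (1 − 0.81538)/0.3764 = 0.49049
z = sin θ / κ = 0.57892/0.3764 = 1.53806
x = ρ cos φ = 0.49049 × cos(215.67°) = -0.39847
y = ρ sin φ = 0.49049 × sin(215.67°) = -0.28601

-0.398 -0.286 1.538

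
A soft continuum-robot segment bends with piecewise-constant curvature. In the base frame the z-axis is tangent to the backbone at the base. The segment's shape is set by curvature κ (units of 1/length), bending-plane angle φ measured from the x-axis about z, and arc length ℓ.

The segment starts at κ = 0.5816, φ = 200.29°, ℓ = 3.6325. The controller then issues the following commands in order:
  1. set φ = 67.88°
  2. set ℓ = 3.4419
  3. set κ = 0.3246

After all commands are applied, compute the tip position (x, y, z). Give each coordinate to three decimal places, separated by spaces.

initial: κ=0.5816, φ=200.29°, ℓ=3.6325
cmd 1: set φ=67.88° → (κ,φ,ℓ)=(0.5816,67.88°,3.6325) → tip=(0.9813,2.4143,1.4731)
cmd 2: set ℓ=3.4419 → (κ,φ,ℓ)=(0.5816,67.88°,3.4419) → tip=(0.9179,2.2583,1.5621)
cmd 3: set κ=0.3246 → (κ,φ,ℓ)=(0.3246,67.88°,3.4419) → tip=(0.6517,1.6035,2.7692)

0.652 1.603 2.769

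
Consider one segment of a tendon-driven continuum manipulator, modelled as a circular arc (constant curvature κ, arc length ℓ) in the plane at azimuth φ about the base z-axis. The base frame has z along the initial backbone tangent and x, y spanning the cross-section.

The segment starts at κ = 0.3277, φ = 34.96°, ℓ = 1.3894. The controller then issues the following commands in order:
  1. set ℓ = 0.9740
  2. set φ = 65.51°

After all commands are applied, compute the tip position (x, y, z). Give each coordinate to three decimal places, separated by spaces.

0.064 0.140 0.958

initial: κ=0.3277, φ=34.96°, ℓ=1.3894
cmd 1: set ℓ=0.9740 → (κ,φ,ℓ)=(0.3277,34.96°,0.9740) → tip=(0.1263,0.0883,0.9575)
cmd 2: set φ=65.51° → (κ,φ,ℓ)=(0.3277,65.51°,0.9740) → tip=(0.0639,0.1403,0.9575)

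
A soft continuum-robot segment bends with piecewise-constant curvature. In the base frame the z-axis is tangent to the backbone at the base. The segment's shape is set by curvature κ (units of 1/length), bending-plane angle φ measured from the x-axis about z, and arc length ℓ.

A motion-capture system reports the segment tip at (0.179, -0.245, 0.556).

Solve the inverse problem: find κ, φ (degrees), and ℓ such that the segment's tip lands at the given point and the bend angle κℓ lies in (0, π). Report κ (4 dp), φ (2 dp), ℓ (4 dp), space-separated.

ρ = √(x²+y²) = √(0.179² + -0.245²) = 0.30342
φ = atan2(y, x) mod 360° = atan2(-0.245, 0.179) = 306.1523°
|p|² = ρ² + z² = 0.30342² + 0.556² = 0.40120
κ = 2ρ / |p|² = 2×0.30342 / 0.40120 = 1.51257
θ = 2·atan2(ρ, z) = 2·atan2(0.30342, 0.556) = 0.99911 rad
ℓ = θ/κ = 0.99911/1.51257 = 0.66054

1.5126 306.15 0.6605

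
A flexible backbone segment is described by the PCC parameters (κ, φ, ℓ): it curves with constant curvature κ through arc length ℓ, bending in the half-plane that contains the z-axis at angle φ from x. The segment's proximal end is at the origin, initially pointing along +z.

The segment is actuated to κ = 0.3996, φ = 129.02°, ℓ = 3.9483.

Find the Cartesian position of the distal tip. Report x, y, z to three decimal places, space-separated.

-1.586 1.958 2.502

θ = κ·ℓ = 0.3996 × 3.9483 = 1.57774 rad
ρ = (1 − cos θ)/κ = (1 − -0.00694)/0.3996 = 2.51988
z = sin θ / κ = 0.99998/0.3996 = 2.50244
x = ρ cos φ = 2.51988 × cos(129.02°) = -1.58650
y = ρ sin φ = 2.51988 × sin(129.02°) = 1.95776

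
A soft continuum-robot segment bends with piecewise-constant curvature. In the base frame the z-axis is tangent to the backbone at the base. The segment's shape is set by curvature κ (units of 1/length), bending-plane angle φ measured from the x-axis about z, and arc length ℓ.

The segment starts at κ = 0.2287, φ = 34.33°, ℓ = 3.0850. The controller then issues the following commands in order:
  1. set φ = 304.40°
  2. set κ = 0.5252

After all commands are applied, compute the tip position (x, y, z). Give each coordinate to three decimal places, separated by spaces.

initial: κ=0.2287, φ=34.33°, ℓ=3.0850
cmd 1: set φ=304.40° → (κ,φ,ℓ)=(0.2287,304.40°,3.0850) → tip=(0.5898,-0.8613,2.8354)
cmd 2: set κ=0.5252 → (κ,φ,ℓ)=(0.5252,304.40°,3.0850) → tip=(1.1289,-1.6487,1.9017)

1.129 -1.649 1.902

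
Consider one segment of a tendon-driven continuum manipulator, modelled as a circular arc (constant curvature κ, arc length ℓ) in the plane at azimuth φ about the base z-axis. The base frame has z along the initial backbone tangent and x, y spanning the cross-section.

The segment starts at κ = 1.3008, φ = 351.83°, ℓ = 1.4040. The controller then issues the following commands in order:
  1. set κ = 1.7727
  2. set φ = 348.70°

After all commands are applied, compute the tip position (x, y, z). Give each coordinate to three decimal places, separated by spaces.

0.993 -0.198 0.343

initial: κ=1.3008, φ=351.83°, ℓ=1.4040
cmd 1: set κ=1.7727 → (κ,φ,ℓ)=(1.7727,351.83°,1.4040) → tip=(1.0020,-0.1439,0.3426)
cmd 2: set φ=348.70° → (κ,φ,ℓ)=(1.7727,348.70°,1.4040) → tip=(0.9926,-0.1983,0.3426)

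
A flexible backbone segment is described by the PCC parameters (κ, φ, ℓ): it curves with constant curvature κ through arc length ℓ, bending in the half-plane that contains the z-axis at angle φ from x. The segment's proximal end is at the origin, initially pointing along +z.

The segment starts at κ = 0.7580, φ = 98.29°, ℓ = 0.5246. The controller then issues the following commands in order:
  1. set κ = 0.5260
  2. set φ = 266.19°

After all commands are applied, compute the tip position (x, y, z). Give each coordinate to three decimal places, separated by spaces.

initial: κ=0.7580, φ=98.29°, ℓ=0.5246
cmd 1: set κ=0.5260 → (κ,φ,ℓ)=(0.5260,98.29°,0.5246) → tip=(-0.0104,0.0712,0.5180)
cmd 2: set φ=266.19° → (κ,φ,ℓ)=(0.5260,266.19°,0.5246) → tip=(-0.0048,-0.0718,0.5180)

-0.005 -0.072 0.518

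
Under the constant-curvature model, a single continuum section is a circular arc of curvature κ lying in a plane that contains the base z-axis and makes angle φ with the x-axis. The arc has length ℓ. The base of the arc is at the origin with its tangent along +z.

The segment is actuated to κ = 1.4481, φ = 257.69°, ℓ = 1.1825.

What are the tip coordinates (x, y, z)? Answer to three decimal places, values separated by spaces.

-0.168 -0.770 0.684

θ = κ·ℓ = 1.4481 × 1.1825 = 1.71238 rad
ρ = (1 − cos θ)/κ = (1 − -0.14111)/1.4481 = 0.78800
z = sin θ / κ = 0.98999/1.4481 = 0.68365
x = ρ cos φ = 0.78800 × cos(257.69°) = -0.16800
y = ρ sin φ = 0.78800 × sin(257.69°) = -0.76989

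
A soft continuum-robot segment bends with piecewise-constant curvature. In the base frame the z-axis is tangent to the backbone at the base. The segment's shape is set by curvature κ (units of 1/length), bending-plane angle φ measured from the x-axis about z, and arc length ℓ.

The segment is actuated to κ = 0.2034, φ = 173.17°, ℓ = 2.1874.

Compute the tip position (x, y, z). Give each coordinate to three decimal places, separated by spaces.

-0.475 0.057 2.116

θ = κ·ℓ = 0.2034 × 2.1874 = 0.44492 rad
ρ = (1 − cos θ)/κ = (1 − 0.90265)/0.2034 = 0.47863
z = sin θ / κ = 0.43038/0.2034 = 2.11594
x = ρ cos φ = 0.47863 × cos(173.17°) = -0.47523
y = ρ sin φ = 0.47863 × sin(173.17°) = 0.05692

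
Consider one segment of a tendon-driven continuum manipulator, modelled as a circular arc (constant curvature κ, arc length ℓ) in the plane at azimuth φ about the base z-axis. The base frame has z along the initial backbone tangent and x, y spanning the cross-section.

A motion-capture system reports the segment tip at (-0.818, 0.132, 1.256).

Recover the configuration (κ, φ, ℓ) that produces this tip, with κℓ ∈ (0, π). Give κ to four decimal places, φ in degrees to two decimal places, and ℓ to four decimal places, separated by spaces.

0.7319 170.83 1.5935

ρ = √(x²+y²) = √(-0.818² + 0.132²) = 0.82858
φ = atan2(y, x) mod 360° = atan2(0.132, -0.818) = 170.8332°
|p|² = ρ² + z² = 0.82858² + 1.256² = 2.26408
κ = 2ρ / |p|² = 2×0.82858 / 2.26408 = 0.73194
θ = 2·atan2(ρ, z) = 2·atan2(0.82858, 1.256) = 1.16633 rad
ℓ = θ/κ = 1.16633/0.73194 = 1.59348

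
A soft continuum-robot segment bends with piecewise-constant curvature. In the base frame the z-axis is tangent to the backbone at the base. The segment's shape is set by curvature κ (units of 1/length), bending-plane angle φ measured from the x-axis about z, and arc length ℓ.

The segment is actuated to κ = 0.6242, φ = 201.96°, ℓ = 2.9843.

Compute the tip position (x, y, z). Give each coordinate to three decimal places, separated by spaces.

θ = κ·ℓ = 0.6242 × 2.9843 = 1.86280 rad
ρ = (1 − cos θ)/κ = (1 − -0.28787)/0.6242 = 2.06324
z = sin θ / κ = 0.95767/0.6242 = 1.53423
x = ρ cos φ = 2.06324 × cos(201.96°) = -1.91354
y = ρ sin φ = 2.06324 × sin(201.96°) = -0.77157

-1.914 -0.772 1.534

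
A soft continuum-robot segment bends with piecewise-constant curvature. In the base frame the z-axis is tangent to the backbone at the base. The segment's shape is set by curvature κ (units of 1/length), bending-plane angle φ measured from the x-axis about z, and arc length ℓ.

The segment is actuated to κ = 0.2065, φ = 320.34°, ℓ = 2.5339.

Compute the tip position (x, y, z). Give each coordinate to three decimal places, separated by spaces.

0.499 -0.414 2.420

θ = κ·ℓ = 0.2065 × 2.5339 = 0.52325 rad
ρ = (1 − cos θ)/κ = (1 − 0.86620)/0.2065 = 0.64794
z = sin θ / κ = 0.49970/0.2065 = 2.41985
x = ρ cos φ = 0.64794 × cos(320.34°) = 0.49882
y = ρ sin φ = 0.64794 × sin(320.34°) = -0.41354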